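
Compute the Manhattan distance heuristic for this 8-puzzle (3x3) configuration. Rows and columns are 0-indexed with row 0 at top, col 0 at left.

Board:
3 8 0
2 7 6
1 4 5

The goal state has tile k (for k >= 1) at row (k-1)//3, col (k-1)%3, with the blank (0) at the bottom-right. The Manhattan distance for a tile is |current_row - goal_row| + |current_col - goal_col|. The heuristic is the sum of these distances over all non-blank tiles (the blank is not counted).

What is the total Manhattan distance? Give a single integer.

Answer: 14

Derivation:
Tile 3: at (0,0), goal (0,2), distance |0-0|+|0-2| = 2
Tile 8: at (0,1), goal (2,1), distance |0-2|+|1-1| = 2
Tile 2: at (1,0), goal (0,1), distance |1-0|+|0-1| = 2
Tile 7: at (1,1), goal (2,0), distance |1-2|+|1-0| = 2
Tile 6: at (1,2), goal (1,2), distance |1-1|+|2-2| = 0
Tile 1: at (2,0), goal (0,0), distance |2-0|+|0-0| = 2
Tile 4: at (2,1), goal (1,0), distance |2-1|+|1-0| = 2
Tile 5: at (2,2), goal (1,1), distance |2-1|+|2-1| = 2
Sum: 2 + 2 + 2 + 2 + 0 + 2 + 2 + 2 = 14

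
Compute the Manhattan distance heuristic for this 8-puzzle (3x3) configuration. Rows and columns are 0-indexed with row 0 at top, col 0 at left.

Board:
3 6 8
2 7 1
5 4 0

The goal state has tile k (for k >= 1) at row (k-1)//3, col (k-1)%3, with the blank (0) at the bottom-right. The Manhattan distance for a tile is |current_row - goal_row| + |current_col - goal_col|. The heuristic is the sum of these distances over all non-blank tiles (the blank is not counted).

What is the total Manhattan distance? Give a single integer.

Answer: 18

Derivation:
Tile 3: (0,0)->(0,2) = 2
Tile 6: (0,1)->(1,2) = 2
Tile 8: (0,2)->(2,1) = 3
Tile 2: (1,0)->(0,1) = 2
Tile 7: (1,1)->(2,0) = 2
Tile 1: (1,2)->(0,0) = 3
Tile 5: (2,0)->(1,1) = 2
Tile 4: (2,1)->(1,0) = 2
Sum: 2 + 2 + 3 + 2 + 2 + 3 + 2 + 2 = 18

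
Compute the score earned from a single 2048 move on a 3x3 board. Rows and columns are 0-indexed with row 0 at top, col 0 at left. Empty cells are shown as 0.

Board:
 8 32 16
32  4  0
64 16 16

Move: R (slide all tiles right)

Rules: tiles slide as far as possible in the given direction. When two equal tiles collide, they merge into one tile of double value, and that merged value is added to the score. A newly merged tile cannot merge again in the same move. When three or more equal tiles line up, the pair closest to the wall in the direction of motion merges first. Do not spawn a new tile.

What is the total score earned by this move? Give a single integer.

Slide right:
row 0: [8, 32, 16] -> [8, 32, 16]  score +0 (running 0)
row 1: [32, 4, 0] -> [0, 32, 4]  score +0 (running 0)
row 2: [64, 16, 16] -> [0, 64, 32]  score +32 (running 32)
Board after move:
 8 32 16
 0 32  4
 0 64 32

Answer: 32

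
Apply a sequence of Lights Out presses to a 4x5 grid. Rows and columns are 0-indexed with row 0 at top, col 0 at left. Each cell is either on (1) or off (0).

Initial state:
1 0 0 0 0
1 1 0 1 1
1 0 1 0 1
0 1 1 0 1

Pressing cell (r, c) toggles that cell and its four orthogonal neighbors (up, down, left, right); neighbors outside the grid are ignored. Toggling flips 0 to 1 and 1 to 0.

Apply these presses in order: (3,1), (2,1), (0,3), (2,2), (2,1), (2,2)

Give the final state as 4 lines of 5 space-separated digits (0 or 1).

After press 1 at (3,1):
1 0 0 0 0
1 1 0 1 1
1 1 1 0 1
1 0 0 0 1

After press 2 at (2,1):
1 0 0 0 0
1 0 0 1 1
0 0 0 0 1
1 1 0 0 1

After press 3 at (0,3):
1 0 1 1 1
1 0 0 0 1
0 0 0 0 1
1 1 0 0 1

After press 4 at (2,2):
1 0 1 1 1
1 0 1 0 1
0 1 1 1 1
1 1 1 0 1

After press 5 at (2,1):
1 0 1 1 1
1 1 1 0 1
1 0 0 1 1
1 0 1 0 1

After press 6 at (2,2):
1 0 1 1 1
1 1 0 0 1
1 1 1 0 1
1 0 0 0 1

Answer: 1 0 1 1 1
1 1 0 0 1
1 1 1 0 1
1 0 0 0 1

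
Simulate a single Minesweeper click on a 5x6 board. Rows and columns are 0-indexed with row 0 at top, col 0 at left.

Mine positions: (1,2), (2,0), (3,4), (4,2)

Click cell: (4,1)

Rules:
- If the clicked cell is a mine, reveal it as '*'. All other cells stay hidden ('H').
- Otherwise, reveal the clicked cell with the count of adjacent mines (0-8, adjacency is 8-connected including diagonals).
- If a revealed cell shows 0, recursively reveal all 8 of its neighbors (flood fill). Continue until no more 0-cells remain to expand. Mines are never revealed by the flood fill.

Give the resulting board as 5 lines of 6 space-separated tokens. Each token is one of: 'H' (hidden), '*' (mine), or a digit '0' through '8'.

H H H H H H
H H H H H H
H H H H H H
H H H H H H
H 1 H H H H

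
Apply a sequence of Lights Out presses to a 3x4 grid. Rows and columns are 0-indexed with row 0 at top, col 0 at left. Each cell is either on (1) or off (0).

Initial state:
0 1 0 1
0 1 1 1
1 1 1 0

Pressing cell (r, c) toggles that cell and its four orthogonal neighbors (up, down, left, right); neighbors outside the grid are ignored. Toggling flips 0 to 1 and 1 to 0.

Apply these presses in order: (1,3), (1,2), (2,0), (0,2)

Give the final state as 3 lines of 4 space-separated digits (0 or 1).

After press 1 at (1,3):
0 1 0 0
0 1 0 0
1 1 1 1

After press 2 at (1,2):
0 1 1 0
0 0 1 1
1 1 0 1

After press 3 at (2,0):
0 1 1 0
1 0 1 1
0 0 0 1

After press 4 at (0,2):
0 0 0 1
1 0 0 1
0 0 0 1

Answer: 0 0 0 1
1 0 0 1
0 0 0 1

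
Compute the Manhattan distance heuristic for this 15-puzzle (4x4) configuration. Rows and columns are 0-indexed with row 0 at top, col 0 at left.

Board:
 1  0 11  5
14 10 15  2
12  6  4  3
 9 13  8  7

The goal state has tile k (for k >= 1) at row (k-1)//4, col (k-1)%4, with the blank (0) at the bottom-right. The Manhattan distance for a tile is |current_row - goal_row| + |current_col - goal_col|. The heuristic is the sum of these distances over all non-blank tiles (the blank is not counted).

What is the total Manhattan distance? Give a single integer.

Tile 1: at (0,0), goal (0,0), distance |0-0|+|0-0| = 0
Tile 11: at (0,2), goal (2,2), distance |0-2|+|2-2| = 2
Tile 5: at (0,3), goal (1,0), distance |0-1|+|3-0| = 4
Tile 14: at (1,0), goal (3,1), distance |1-3|+|0-1| = 3
Tile 10: at (1,1), goal (2,1), distance |1-2|+|1-1| = 1
Tile 15: at (1,2), goal (3,2), distance |1-3|+|2-2| = 2
Tile 2: at (1,3), goal (0,1), distance |1-0|+|3-1| = 3
Tile 12: at (2,0), goal (2,3), distance |2-2|+|0-3| = 3
Tile 6: at (2,1), goal (1,1), distance |2-1|+|1-1| = 1
Tile 4: at (2,2), goal (0,3), distance |2-0|+|2-3| = 3
Tile 3: at (2,3), goal (0,2), distance |2-0|+|3-2| = 3
Tile 9: at (3,0), goal (2,0), distance |3-2|+|0-0| = 1
Tile 13: at (3,1), goal (3,0), distance |3-3|+|1-0| = 1
Tile 8: at (3,2), goal (1,3), distance |3-1|+|2-3| = 3
Tile 7: at (3,3), goal (1,2), distance |3-1|+|3-2| = 3
Sum: 0 + 2 + 4 + 3 + 1 + 2 + 3 + 3 + 1 + 3 + 3 + 1 + 1 + 3 + 3 = 33

Answer: 33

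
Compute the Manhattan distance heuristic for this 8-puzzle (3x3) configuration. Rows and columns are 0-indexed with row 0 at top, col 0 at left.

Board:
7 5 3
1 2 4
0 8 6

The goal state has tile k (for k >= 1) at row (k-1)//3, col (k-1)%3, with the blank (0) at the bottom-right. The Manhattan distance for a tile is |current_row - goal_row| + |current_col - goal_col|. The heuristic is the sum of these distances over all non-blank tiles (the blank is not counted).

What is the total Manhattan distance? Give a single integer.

Answer: 8

Derivation:
Tile 7: at (0,0), goal (2,0), distance |0-2|+|0-0| = 2
Tile 5: at (0,1), goal (1,1), distance |0-1|+|1-1| = 1
Tile 3: at (0,2), goal (0,2), distance |0-0|+|2-2| = 0
Tile 1: at (1,0), goal (0,0), distance |1-0|+|0-0| = 1
Tile 2: at (1,1), goal (0,1), distance |1-0|+|1-1| = 1
Tile 4: at (1,2), goal (1,0), distance |1-1|+|2-0| = 2
Tile 8: at (2,1), goal (2,1), distance |2-2|+|1-1| = 0
Tile 6: at (2,2), goal (1,2), distance |2-1|+|2-2| = 1
Sum: 2 + 1 + 0 + 1 + 1 + 2 + 0 + 1 = 8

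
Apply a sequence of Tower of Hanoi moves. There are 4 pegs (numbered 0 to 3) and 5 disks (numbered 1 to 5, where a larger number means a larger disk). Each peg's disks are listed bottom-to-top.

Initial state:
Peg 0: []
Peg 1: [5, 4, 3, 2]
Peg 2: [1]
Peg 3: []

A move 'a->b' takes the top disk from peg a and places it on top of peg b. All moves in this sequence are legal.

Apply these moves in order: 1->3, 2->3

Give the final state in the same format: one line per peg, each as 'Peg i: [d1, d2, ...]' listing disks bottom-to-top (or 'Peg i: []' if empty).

Answer: Peg 0: []
Peg 1: [5, 4, 3]
Peg 2: []
Peg 3: [2, 1]

Derivation:
After move 1 (1->3):
Peg 0: []
Peg 1: [5, 4, 3]
Peg 2: [1]
Peg 3: [2]

After move 2 (2->3):
Peg 0: []
Peg 1: [5, 4, 3]
Peg 2: []
Peg 3: [2, 1]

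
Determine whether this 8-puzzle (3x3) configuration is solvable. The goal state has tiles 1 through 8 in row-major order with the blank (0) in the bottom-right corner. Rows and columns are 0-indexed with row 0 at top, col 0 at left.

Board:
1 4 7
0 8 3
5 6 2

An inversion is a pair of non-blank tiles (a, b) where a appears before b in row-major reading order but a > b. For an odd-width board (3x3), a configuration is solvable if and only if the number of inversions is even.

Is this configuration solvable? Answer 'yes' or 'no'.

Answer: no

Derivation:
Inversions (pairs i<j in row-major order where tile[i] > tile[j] > 0): 13
13 is odd, so the puzzle is not solvable.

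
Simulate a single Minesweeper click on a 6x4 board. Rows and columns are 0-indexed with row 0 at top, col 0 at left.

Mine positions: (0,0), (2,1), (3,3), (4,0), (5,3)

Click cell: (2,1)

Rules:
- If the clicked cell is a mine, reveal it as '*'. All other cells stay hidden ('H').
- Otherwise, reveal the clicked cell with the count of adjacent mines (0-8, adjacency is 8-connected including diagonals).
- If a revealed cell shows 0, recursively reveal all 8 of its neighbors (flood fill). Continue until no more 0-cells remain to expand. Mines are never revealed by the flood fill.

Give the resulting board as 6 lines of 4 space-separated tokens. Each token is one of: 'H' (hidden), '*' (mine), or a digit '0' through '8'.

H H H H
H H H H
H * H H
H H H H
H H H H
H H H H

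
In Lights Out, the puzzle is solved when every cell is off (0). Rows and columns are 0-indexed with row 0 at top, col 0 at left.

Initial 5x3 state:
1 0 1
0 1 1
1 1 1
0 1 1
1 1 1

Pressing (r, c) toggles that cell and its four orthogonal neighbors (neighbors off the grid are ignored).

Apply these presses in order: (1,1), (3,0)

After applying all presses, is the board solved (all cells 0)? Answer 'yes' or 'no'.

After press 1 at (1,1):
1 1 1
1 0 0
1 0 1
0 1 1
1 1 1

After press 2 at (3,0):
1 1 1
1 0 0
0 0 1
1 0 1
0 1 1

Lights still on: 9

Answer: no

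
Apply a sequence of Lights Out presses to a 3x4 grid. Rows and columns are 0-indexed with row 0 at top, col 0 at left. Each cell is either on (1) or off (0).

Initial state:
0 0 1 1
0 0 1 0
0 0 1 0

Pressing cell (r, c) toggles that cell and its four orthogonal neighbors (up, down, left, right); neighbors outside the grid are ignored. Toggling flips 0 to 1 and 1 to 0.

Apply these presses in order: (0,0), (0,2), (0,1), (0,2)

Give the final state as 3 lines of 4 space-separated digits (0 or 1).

Answer: 0 0 0 1
1 1 1 0
0 0 1 0

Derivation:
After press 1 at (0,0):
1 1 1 1
1 0 1 0
0 0 1 0

After press 2 at (0,2):
1 0 0 0
1 0 0 0
0 0 1 0

After press 3 at (0,1):
0 1 1 0
1 1 0 0
0 0 1 0

After press 4 at (0,2):
0 0 0 1
1 1 1 0
0 0 1 0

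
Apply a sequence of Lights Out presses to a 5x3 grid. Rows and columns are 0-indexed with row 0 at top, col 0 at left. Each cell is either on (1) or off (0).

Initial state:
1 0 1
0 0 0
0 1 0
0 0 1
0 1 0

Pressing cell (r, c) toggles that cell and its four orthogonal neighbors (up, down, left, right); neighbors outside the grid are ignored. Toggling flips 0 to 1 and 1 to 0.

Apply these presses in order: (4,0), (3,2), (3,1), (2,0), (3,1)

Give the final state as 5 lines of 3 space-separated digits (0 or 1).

After press 1 at (4,0):
1 0 1
0 0 0
0 1 0
1 0 1
1 0 0

After press 2 at (3,2):
1 0 1
0 0 0
0 1 1
1 1 0
1 0 1

After press 3 at (3,1):
1 0 1
0 0 0
0 0 1
0 0 1
1 1 1

After press 4 at (2,0):
1 0 1
1 0 0
1 1 1
1 0 1
1 1 1

After press 5 at (3,1):
1 0 1
1 0 0
1 0 1
0 1 0
1 0 1

Answer: 1 0 1
1 0 0
1 0 1
0 1 0
1 0 1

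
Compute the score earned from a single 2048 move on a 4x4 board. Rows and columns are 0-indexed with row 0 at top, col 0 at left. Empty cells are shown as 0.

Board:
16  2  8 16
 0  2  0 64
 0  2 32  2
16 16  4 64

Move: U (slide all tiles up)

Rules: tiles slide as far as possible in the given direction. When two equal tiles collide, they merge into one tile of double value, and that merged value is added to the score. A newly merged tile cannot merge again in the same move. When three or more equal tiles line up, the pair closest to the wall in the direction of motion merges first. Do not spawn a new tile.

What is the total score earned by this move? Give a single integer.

Slide up:
col 0: [16, 0, 0, 16] -> [32, 0, 0, 0]  score +32 (running 32)
col 1: [2, 2, 2, 16] -> [4, 2, 16, 0]  score +4 (running 36)
col 2: [8, 0, 32, 4] -> [8, 32, 4, 0]  score +0 (running 36)
col 3: [16, 64, 2, 64] -> [16, 64, 2, 64]  score +0 (running 36)
Board after move:
32  4  8 16
 0  2 32 64
 0 16  4  2
 0  0  0 64

Answer: 36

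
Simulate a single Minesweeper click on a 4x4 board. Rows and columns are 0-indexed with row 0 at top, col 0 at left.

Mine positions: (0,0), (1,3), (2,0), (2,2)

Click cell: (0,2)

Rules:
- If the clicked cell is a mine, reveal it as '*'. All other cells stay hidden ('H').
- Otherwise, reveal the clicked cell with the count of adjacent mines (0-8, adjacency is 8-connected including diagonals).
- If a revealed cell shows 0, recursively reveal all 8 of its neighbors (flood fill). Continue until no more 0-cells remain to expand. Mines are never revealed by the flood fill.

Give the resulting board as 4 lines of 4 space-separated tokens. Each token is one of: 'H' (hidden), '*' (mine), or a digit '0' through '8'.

H H 1 H
H H H H
H H H H
H H H H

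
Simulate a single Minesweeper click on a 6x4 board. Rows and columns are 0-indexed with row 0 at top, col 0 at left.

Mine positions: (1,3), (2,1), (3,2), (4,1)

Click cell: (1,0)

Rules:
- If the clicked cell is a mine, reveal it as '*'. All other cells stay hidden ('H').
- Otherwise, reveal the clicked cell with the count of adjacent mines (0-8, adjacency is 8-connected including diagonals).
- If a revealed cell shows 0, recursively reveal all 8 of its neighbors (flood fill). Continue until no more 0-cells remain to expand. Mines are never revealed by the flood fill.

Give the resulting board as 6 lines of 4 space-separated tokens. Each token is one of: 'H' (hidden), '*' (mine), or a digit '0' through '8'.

H H H H
1 H H H
H H H H
H H H H
H H H H
H H H H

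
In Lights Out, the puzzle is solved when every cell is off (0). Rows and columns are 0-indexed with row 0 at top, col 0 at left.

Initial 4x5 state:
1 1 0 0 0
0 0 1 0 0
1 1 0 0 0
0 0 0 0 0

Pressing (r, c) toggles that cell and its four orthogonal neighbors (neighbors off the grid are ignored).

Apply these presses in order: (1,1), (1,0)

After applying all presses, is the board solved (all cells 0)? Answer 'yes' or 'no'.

Answer: yes

Derivation:
After press 1 at (1,1):
1 0 0 0 0
1 1 0 0 0
1 0 0 0 0
0 0 0 0 0

After press 2 at (1,0):
0 0 0 0 0
0 0 0 0 0
0 0 0 0 0
0 0 0 0 0

Lights still on: 0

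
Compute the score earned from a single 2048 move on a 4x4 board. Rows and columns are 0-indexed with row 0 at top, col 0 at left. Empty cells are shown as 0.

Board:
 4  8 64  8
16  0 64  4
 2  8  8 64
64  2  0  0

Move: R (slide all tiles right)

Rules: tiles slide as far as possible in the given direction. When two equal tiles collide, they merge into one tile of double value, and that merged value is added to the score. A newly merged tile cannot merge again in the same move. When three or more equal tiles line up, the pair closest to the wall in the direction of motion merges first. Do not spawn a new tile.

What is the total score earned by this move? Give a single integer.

Slide right:
row 0: [4, 8, 64, 8] -> [4, 8, 64, 8]  score +0 (running 0)
row 1: [16, 0, 64, 4] -> [0, 16, 64, 4]  score +0 (running 0)
row 2: [2, 8, 8, 64] -> [0, 2, 16, 64]  score +16 (running 16)
row 3: [64, 2, 0, 0] -> [0, 0, 64, 2]  score +0 (running 16)
Board after move:
 4  8 64  8
 0 16 64  4
 0  2 16 64
 0  0 64  2

Answer: 16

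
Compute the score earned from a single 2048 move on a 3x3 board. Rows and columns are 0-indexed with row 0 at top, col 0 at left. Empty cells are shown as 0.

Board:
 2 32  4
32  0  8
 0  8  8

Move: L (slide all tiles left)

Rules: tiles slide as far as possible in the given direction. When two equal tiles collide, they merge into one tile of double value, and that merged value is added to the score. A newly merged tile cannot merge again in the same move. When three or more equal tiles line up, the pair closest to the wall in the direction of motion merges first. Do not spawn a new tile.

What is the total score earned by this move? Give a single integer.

Answer: 16

Derivation:
Slide left:
row 0: [2, 32, 4] -> [2, 32, 4]  score +0 (running 0)
row 1: [32, 0, 8] -> [32, 8, 0]  score +0 (running 0)
row 2: [0, 8, 8] -> [16, 0, 0]  score +16 (running 16)
Board after move:
 2 32  4
32  8  0
16  0  0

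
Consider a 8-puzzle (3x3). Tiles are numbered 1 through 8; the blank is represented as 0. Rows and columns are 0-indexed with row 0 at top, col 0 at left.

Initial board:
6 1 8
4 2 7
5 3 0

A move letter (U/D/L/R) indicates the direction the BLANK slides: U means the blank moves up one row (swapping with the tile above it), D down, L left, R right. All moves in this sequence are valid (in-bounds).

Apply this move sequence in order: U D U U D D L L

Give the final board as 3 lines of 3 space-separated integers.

After move 1 (U):
6 1 8
4 2 0
5 3 7

After move 2 (D):
6 1 8
4 2 7
5 3 0

After move 3 (U):
6 1 8
4 2 0
5 3 7

After move 4 (U):
6 1 0
4 2 8
5 3 7

After move 5 (D):
6 1 8
4 2 0
5 3 7

After move 6 (D):
6 1 8
4 2 7
5 3 0

After move 7 (L):
6 1 8
4 2 7
5 0 3

After move 8 (L):
6 1 8
4 2 7
0 5 3

Answer: 6 1 8
4 2 7
0 5 3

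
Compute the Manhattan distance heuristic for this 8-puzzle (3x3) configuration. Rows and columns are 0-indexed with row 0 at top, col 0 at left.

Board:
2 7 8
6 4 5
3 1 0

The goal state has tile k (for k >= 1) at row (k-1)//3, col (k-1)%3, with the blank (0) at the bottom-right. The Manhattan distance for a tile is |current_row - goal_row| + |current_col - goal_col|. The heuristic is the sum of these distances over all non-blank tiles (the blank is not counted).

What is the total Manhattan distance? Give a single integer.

Tile 2: at (0,0), goal (0,1), distance |0-0|+|0-1| = 1
Tile 7: at (0,1), goal (2,0), distance |0-2|+|1-0| = 3
Tile 8: at (0,2), goal (2,1), distance |0-2|+|2-1| = 3
Tile 6: at (1,0), goal (1,2), distance |1-1|+|0-2| = 2
Tile 4: at (1,1), goal (1,0), distance |1-1|+|1-0| = 1
Tile 5: at (1,2), goal (1,1), distance |1-1|+|2-1| = 1
Tile 3: at (2,0), goal (0,2), distance |2-0|+|0-2| = 4
Tile 1: at (2,1), goal (0,0), distance |2-0|+|1-0| = 3
Sum: 1 + 3 + 3 + 2 + 1 + 1 + 4 + 3 = 18

Answer: 18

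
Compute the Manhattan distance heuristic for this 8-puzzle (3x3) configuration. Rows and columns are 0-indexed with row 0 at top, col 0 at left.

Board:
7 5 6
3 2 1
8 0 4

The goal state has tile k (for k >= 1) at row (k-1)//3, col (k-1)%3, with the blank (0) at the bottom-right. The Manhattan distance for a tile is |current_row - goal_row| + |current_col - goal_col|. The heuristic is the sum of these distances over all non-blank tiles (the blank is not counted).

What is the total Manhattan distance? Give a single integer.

Tile 7: (0,0)->(2,0) = 2
Tile 5: (0,1)->(1,1) = 1
Tile 6: (0,2)->(1,2) = 1
Tile 3: (1,0)->(0,2) = 3
Tile 2: (1,1)->(0,1) = 1
Tile 1: (1,2)->(0,0) = 3
Tile 8: (2,0)->(2,1) = 1
Tile 4: (2,2)->(1,0) = 3
Sum: 2 + 1 + 1 + 3 + 1 + 3 + 1 + 3 = 15

Answer: 15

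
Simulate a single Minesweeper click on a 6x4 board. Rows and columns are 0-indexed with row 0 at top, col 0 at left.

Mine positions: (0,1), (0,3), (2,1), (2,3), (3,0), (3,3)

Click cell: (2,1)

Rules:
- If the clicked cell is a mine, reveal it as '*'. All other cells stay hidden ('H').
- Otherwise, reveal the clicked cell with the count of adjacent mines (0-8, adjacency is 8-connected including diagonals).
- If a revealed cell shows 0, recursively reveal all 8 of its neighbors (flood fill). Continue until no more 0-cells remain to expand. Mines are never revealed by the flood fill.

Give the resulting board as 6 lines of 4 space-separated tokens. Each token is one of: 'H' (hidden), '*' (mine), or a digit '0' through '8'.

H H H H
H H H H
H * H H
H H H H
H H H H
H H H H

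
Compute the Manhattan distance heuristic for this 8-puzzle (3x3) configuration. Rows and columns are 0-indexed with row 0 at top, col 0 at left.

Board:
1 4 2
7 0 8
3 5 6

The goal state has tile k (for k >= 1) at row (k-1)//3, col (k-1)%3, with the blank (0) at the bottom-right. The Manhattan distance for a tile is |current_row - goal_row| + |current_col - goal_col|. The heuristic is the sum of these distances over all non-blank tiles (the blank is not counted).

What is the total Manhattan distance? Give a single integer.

Answer: 12

Derivation:
Tile 1: at (0,0), goal (0,0), distance |0-0|+|0-0| = 0
Tile 4: at (0,1), goal (1,0), distance |0-1|+|1-0| = 2
Tile 2: at (0,2), goal (0,1), distance |0-0|+|2-1| = 1
Tile 7: at (1,0), goal (2,0), distance |1-2|+|0-0| = 1
Tile 8: at (1,2), goal (2,1), distance |1-2|+|2-1| = 2
Tile 3: at (2,0), goal (0,2), distance |2-0|+|0-2| = 4
Tile 5: at (2,1), goal (1,1), distance |2-1|+|1-1| = 1
Tile 6: at (2,2), goal (1,2), distance |2-1|+|2-2| = 1
Sum: 0 + 2 + 1 + 1 + 2 + 4 + 1 + 1 = 12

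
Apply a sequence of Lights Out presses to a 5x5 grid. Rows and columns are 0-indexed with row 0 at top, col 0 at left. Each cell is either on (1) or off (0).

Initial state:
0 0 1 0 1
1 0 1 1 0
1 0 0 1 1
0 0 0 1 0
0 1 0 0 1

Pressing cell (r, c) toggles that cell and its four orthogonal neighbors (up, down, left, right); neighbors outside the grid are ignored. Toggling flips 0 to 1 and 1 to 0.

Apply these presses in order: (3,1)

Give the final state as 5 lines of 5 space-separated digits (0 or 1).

After press 1 at (3,1):
0 0 1 0 1
1 0 1 1 0
1 1 0 1 1
1 1 1 1 0
0 0 0 0 1

Answer: 0 0 1 0 1
1 0 1 1 0
1 1 0 1 1
1 1 1 1 0
0 0 0 0 1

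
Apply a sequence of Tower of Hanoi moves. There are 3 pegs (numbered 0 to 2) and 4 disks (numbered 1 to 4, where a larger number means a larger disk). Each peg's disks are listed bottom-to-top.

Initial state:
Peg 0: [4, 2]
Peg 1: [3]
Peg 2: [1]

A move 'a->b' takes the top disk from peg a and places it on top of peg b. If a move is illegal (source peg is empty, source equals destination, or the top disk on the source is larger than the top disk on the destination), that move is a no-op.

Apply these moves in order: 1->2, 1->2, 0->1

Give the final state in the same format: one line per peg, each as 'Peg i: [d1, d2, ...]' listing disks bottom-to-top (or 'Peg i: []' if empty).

Answer: Peg 0: [4]
Peg 1: [3, 2]
Peg 2: [1]

Derivation:
After move 1 (1->2):
Peg 0: [4, 2]
Peg 1: [3]
Peg 2: [1]

After move 2 (1->2):
Peg 0: [4, 2]
Peg 1: [3]
Peg 2: [1]

After move 3 (0->1):
Peg 0: [4]
Peg 1: [3, 2]
Peg 2: [1]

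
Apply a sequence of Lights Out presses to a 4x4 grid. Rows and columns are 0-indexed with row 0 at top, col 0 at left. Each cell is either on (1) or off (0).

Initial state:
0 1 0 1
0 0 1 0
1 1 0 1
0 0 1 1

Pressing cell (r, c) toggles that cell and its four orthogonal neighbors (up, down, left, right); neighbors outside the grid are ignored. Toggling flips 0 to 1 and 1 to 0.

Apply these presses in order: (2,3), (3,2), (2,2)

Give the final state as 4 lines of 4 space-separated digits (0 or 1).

After press 1 at (2,3):
0 1 0 1
0 0 1 1
1 1 1 0
0 0 1 0

After press 2 at (3,2):
0 1 0 1
0 0 1 1
1 1 0 0
0 1 0 1

After press 3 at (2,2):
0 1 0 1
0 0 0 1
1 0 1 1
0 1 1 1

Answer: 0 1 0 1
0 0 0 1
1 0 1 1
0 1 1 1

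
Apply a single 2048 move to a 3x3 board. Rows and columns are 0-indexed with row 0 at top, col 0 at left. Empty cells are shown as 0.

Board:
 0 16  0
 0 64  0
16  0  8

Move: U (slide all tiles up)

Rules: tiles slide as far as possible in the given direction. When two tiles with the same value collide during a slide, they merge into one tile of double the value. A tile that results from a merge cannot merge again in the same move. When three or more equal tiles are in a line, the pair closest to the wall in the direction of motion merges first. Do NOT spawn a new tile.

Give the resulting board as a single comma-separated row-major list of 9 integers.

Slide up:
col 0: [0, 0, 16] -> [16, 0, 0]
col 1: [16, 64, 0] -> [16, 64, 0]
col 2: [0, 0, 8] -> [8, 0, 0]

Answer: 16, 16, 8, 0, 64, 0, 0, 0, 0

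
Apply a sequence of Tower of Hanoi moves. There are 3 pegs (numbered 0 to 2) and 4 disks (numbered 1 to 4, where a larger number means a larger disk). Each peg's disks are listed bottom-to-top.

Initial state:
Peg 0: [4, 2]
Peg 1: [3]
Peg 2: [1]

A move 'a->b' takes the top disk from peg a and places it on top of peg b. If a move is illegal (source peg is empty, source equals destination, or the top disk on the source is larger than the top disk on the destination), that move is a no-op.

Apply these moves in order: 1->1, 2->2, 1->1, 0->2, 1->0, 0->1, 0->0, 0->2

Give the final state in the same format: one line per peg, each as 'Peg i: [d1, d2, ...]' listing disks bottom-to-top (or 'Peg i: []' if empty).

Answer: Peg 0: [4]
Peg 1: [3, 2]
Peg 2: [1]

Derivation:
After move 1 (1->1):
Peg 0: [4, 2]
Peg 1: [3]
Peg 2: [1]

After move 2 (2->2):
Peg 0: [4, 2]
Peg 1: [3]
Peg 2: [1]

After move 3 (1->1):
Peg 0: [4, 2]
Peg 1: [3]
Peg 2: [1]

After move 4 (0->2):
Peg 0: [4, 2]
Peg 1: [3]
Peg 2: [1]

After move 5 (1->0):
Peg 0: [4, 2]
Peg 1: [3]
Peg 2: [1]

After move 6 (0->1):
Peg 0: [4]
Peg 1: [3, 2]
Peg 2: [1]

After move 7 (0->0):
Peg 0: [4]
Peg 1: [3, 2]
Peg 2: [1]

After move 8 (0->2):
Peg 0: [4]
Peg 1: [3, 2]
Peg 2: [1]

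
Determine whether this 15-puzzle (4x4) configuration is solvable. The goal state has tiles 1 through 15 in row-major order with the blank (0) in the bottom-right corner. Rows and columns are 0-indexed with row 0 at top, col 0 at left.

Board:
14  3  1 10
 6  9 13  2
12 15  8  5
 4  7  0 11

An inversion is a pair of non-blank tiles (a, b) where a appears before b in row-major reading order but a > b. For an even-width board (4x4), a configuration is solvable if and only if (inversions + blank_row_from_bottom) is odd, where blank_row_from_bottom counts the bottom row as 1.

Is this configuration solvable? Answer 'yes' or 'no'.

Answer: no

Derivation:
Inversions: 51
Blank is in row 3 (0-indexed from top), which is row 1 counting from the bottom (bottom = 1).
51 + 1 = 52, which is even, so the puzzle is not solvable.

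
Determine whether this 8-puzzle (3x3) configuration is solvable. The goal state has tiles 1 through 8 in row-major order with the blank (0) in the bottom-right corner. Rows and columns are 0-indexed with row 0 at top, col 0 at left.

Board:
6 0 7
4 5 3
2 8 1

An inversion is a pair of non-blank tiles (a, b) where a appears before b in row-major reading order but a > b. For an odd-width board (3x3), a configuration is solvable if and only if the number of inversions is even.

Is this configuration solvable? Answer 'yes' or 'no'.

Answer: yes

Derivation:
Inversions (pairs i<j in row-major order where tile[i] > tile[j] > 0): 20
20 is even, so the puzzle is solvable.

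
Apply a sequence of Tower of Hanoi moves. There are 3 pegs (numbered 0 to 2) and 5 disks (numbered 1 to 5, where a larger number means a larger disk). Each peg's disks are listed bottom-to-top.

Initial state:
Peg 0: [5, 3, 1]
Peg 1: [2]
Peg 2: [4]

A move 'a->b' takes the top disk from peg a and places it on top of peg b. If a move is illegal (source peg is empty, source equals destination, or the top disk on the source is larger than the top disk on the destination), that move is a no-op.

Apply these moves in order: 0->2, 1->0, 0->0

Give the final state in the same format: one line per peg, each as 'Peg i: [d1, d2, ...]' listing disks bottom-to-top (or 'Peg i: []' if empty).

After move 1 (0->2):
Peg 0: [5, 3]
Peg 1: [2]
Peg 2: [4, 1]

After move 2 (1->0):
Peg 0: [5, 3, 2]
Peg 1: []
Peg 2: [4, 1]

After move 3 (0->0):
Peg 0: [5, 3, 2]
Peg 1: []
Peg 2: [4, 1]

Answer: Peg 0: [5, 3, 2]
Peg 1: []
Peg 2: [4, 1]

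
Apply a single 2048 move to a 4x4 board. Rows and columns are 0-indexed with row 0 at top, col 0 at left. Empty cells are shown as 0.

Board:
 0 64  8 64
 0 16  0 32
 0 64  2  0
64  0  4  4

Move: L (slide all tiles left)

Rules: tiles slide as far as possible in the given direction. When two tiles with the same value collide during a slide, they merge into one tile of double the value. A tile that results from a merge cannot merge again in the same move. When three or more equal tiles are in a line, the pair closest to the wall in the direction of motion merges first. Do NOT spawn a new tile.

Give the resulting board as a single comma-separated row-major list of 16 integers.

Slide left:
row 0: [0, 64, 8, 64] -> [64, 8, 64, 0]
row 1: [0, 16, 0, 32] -> [16, 32, 0, 0]
row 2: [0, 64, 2, 0] -> [64, 2, 0, 0]
row 3: [64, 0, 4, 4] -> [64, 8, 0, 0]

Answer: 64, 8, 64, 0, 16, 32, 0, 0, 64, 2, 0, 0, 64, 8, 0, 0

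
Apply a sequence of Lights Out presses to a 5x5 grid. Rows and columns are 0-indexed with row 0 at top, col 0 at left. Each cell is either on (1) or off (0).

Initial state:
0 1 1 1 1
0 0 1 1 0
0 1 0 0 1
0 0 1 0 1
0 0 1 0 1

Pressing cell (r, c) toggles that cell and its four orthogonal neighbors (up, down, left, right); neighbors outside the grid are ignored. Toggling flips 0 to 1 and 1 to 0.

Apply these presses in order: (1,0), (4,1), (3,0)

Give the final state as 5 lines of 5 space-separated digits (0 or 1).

Answer: 1 1 1 1 1
1 1 1 1 0
0 1 0 0 1
1 0 1 0 1
0 1 0 0 1

Derivation:
After press 1 at (1,0):
1 1 1 1 1
1 1 1 1 0
1 1 0 0 1
0 0 1 0 1
0 0 1 0 1

After press 2 at (4,1):
1 1 1 1 1
1 1 1 1 0
1 1 0 0 1
0 1 1 0 1
1 1 0 0 1

After press 3 at (3,0):
1 1 1 1 1
1 1 1 1 0
0 1 0 0 1
1 0 1 0 1
0 1 0 0 1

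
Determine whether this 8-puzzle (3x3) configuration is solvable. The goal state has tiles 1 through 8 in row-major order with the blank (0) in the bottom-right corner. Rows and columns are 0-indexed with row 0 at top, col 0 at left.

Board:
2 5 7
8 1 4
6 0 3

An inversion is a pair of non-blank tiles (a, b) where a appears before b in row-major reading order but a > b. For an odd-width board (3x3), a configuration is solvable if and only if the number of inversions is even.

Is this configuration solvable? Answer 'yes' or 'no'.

Answer: yes

Derivation:
Inversions (pairs i<j in row-major order where tile[i] > tile[j] > 0): 14
14 is even, so the puzzle is solvable.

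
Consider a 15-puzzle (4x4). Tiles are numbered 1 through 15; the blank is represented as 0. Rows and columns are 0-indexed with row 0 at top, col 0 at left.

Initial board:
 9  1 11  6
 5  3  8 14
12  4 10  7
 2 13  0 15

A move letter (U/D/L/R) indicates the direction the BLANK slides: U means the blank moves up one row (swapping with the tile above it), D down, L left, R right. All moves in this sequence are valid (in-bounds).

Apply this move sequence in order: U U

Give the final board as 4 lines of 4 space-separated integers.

Answer:  9  1 11  6
 5  3  0 14
12  4  8  7
 2 13 10 15

Derivation:
After move 1 (U):
 9  1 11  6
 5  3  8 14
12  4  0  7
 2 13 10 15

After move 2 (U):
 9  1 11  6
 5  3  0 14
12  4  8  7
 2 13 10 15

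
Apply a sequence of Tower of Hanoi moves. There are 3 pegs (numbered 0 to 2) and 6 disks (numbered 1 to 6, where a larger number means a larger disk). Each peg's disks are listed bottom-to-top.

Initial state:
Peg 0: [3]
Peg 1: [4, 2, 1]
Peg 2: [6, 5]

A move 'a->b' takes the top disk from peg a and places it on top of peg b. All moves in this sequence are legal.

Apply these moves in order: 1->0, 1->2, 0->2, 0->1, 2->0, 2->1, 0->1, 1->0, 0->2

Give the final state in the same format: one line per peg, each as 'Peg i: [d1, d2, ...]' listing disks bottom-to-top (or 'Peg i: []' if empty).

Answer: Peg 0: []
Peg 1: [4, 3, 2]
Peg 2: [6, 5, 1]

Derivation:
After move 1 (1->0):
Peg 0: [3, 1]
Peg 1: [4, 2]
Peg 2: [6, 5]

After move 2 (1->2):
Peg 0: [3, 1]
Peg 1: [4]
Peg 2: [6, 5, 2]

After move 3 (0->2):
Peg 0: [3]
Peg 1: [4]
Peg 2: [6, 5, 2, 1]

After move 4 (0->1):
Peg 0: []
Peg 1: [4, 3]
Peg 2: [6, 5, 2, 1]

After move 5 (2->0):
Peg 0: [1]
Peg 1: [4, 3]
Peg 2: [6, 5, 2]

After move 6 (2->1):
Peg 0: [1]
Peg 1: [4, 3, 2]
Peg 2: [6, 5]

After move 7 (0->1):
Peg 0: []
Peg 1: [4, 3, 2, 1]
Peg 2: [6, 5]

After move 8 (1->0):
Peg 0: [1]
Peg 1: [4, 3, 2]
Peg 2: [6, 5]

After move 9 (0->2):
Peg 0: []
Peg 1: [4, 3, 2]
Peg 2: [6, 5, 1]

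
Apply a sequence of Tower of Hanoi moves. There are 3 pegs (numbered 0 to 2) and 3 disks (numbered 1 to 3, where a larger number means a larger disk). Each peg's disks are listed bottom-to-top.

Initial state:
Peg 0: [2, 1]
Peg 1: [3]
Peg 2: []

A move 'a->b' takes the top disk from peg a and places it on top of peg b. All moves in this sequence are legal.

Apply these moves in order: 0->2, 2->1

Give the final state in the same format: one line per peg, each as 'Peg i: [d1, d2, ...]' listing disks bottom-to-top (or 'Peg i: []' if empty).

Answer: Peg 0: [2]
Peg 1: [3, 1]
Peg 2: []

Derivation:
After move 1 (0->2):
Peg 0: [2]
Peg 1: [3]
Peg 2: [1]

After move 2 (2->1):
Peg 0: [2]
Peg 1: [3, 1]
Peg 2: []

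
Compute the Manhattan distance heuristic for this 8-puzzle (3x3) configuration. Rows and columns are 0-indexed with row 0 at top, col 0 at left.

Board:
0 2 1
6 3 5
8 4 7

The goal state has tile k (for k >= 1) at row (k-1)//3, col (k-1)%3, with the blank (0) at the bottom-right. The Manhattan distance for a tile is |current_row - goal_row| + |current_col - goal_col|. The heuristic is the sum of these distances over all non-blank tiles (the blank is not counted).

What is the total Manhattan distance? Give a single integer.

Answer: 12

Derivation:
Tile 2: (0,1)->(0,1) = 0
Tile 1: (0,2)->(0,0) = 2
Tile 6: (1,0)->(1,2) = 2
Tile 3: (1,1)->(0,2) = 2
Tile 5: (1,2)->(1,1) = 1
Tile 8: (2,0)->(2,1) = 1
Tile 4: (2,1)->(1,0) = 2
Tile 7: (2,2)->(2,0) = 2
Sum: 0 + 2 + 2 + 2 + 1 + 1 + 2 + 2 = 12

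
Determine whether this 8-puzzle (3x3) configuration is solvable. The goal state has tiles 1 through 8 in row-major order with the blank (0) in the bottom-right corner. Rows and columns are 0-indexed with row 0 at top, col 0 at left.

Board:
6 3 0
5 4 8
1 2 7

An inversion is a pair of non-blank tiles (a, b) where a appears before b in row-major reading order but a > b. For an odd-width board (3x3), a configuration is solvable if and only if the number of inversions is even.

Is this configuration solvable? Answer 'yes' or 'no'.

Inversions (pairs i<j in row-major order where tile[i] > tile[j] > 0): 15
15 is odd, so the puzzle is not solvable.

Answer: no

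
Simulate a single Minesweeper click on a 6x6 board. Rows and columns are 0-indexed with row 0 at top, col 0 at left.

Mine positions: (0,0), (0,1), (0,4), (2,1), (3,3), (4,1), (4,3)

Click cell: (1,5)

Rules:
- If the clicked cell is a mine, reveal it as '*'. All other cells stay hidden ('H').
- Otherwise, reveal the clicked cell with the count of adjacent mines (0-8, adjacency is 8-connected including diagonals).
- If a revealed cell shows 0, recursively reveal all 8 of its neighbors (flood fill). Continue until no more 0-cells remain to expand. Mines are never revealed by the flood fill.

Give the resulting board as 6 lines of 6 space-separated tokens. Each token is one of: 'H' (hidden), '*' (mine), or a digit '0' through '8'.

H H H H H H
H H H H H 1
H H H H H H
H H H H H H
H H H H H H
H H H H H H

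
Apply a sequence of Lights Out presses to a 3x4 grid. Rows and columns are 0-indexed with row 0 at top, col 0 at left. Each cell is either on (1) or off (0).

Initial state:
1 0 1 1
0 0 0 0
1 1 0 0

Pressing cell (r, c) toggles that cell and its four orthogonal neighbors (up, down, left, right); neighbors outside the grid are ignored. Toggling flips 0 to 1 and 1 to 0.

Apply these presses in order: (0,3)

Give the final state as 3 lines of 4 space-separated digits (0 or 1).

Answer: 1 0 0 0
0 0 0 1
1 1 0 0

Derivation:
After press 1 at (0,3):
1 0 0 0
0 0 0 1
1 1 0 0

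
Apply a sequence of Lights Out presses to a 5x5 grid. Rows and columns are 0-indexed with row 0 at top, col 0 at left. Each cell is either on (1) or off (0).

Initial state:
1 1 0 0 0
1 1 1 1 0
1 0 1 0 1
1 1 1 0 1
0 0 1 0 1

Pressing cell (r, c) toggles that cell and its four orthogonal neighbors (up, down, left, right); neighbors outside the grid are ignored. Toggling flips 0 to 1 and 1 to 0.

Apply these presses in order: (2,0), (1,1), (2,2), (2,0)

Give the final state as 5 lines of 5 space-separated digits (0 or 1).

Answer: 1 0 0 0 0
0 0 1 1 0
1 0 0 1 1
1 1 0 0 1
0 0 1 0 1

Derivation:
After press 1 at (2,0):
1 1 0 0 0
0 1 1 1 0
0 1 1 0 1
0 1 1 0 1
0 0 1 0 1

After press 2 at (1,1):
1 0 0 0 0
1 0 0 1 0
0 0 1 0 1
0 1 1 0 1
0 0 1 0 1

After press 3 at (2,2):
1 0 0 0 0
1 0 1 1 0
0 1 0 1 1
0 1 0 0 1
0 0 1 0 1

After press 4 at (2,0):
1 0 0 0 0
0 0 1 1 0
1 0 0 1 1
1 1 0 0 1
0 0 1 0 1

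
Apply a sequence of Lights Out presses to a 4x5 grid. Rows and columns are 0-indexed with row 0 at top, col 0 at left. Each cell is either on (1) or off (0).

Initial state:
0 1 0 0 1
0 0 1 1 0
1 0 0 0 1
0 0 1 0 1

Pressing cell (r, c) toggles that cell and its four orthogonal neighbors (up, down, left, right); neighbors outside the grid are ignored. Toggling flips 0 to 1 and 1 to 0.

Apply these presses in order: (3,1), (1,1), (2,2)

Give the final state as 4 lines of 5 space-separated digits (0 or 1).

Answer: 0 0 0 0 1
1 1 1 1 0
1 1 1 1 1
1 1 1 0 1

Derivation:
After press 1 at (3,1):
0 1 0 0 1
0 0 1 1 0
1 1 0 0 1
1 1 0 0 1

After press 2 at (1,1):
0 0 0 0 1
1 1 0 1 0
1 0 0 0 1
1 1 0 0 1

After press 3 at (2,2):
0 0 0 0 1
1 1 1 1 0
1 1 1 1 1
1 1 1 0 1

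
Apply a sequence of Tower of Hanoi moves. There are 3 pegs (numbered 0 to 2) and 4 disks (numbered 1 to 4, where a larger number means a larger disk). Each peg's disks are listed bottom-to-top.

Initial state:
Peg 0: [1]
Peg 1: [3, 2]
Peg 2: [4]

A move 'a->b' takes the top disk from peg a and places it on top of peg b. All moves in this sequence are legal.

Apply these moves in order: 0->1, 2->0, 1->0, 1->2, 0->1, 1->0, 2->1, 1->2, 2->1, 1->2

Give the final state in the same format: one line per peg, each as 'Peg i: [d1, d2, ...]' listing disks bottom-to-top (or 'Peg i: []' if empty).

Answer: Peg 0: [4, 1]
Peg 1: [3]
Peg 2: [2]

Derivation:
After move 1 (0->1):
Peg 0: []
Peg 1: [3, 2, 1]
Peg 2: [4]

After move 2 (2->0):
Peg 0: [4]
Peg 1: [3, 2, 1]
Peg 2: []

After move 3 (1->0):
Peg 0: [4, 1]
Peg 1: [3, 2]
Peg 2: []

After move 4 (1->2):
Peg 0: [4, 1]
Peg 1: [3]
Peg 2: [2]

After move 5 (0->1):
Peg 0: [4]
Peg 1: [3, 1]
Peg 2: [2]

After move 6 (1->0):
Peg 0: [4, 1]
Peg 1: [3]
Peg 2: [2]

After move 7 (2->1):
Peg 0: [4, 1]
Peg 1: [3, 2]
Peg 2: []

After move 8 (1->2):
Peg 0: [4, 1]
Peg 1: [3]
Peg 2: [2]

After move 9 (2->1):
Peg 0: [4, 1]
Peg 1: [3, 2]
Peg 2: []

After move 10 (1->2):
Peg 0: [4, 1]
Peg 1: [3]
Peg 2: [2]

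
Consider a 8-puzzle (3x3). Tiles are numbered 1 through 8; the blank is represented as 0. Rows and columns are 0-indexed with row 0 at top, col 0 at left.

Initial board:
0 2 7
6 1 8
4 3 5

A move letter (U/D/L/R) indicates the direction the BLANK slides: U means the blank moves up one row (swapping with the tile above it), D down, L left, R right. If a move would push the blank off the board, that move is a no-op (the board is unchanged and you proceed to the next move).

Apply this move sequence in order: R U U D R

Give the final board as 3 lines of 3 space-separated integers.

Answer: 2 1 7
6 8 0
4 3 5

Derivation:
After move 1 (R):
2 0 7
6 1 8
4 3 5

After move 2 (U):
2 0 7
6 1 8
4 3 5

After move 3 (U):
2 0 7
6 1 8
4 3 5

After move 4 (D):
2 1 7
6 0 8
4 3 5

After move 5 (R):
2 1 7
6 8 0
4 3 5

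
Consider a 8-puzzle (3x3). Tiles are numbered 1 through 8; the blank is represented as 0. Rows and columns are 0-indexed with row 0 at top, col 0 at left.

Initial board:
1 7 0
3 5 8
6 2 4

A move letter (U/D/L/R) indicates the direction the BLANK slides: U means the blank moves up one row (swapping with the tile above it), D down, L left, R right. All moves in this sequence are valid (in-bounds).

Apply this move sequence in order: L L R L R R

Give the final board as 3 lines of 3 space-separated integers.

After move 1 (L):
1 0 7
3 5 8
6 2 4

After move 2 (L):
0 1 7
3 5 8
6 2 4

After move 3 (R):
1 0 7
3 5 8
6 2 4

After move 4 (L):
0 1 7
3 5 8
6 2 4

After move 5 (R):
1 0 7
3 5 8
6 2 4

After move 6 (R):
1 7 0
3 5 8
6 2 4

Answer: 1 7 0
3 5 8
6 2 4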